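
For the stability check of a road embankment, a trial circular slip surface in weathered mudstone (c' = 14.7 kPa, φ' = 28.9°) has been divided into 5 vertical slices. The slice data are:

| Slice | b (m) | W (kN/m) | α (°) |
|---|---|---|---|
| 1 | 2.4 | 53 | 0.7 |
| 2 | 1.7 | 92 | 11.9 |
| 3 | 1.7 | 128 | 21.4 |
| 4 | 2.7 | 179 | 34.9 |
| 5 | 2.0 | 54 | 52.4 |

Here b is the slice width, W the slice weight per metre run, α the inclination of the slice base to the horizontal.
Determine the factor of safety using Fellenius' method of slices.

Ordinary method of slices: FS = Σ[c'·Δl_i + (W_i cosα_i)·tanφ'] / Σ W_i sinα_i, with Δl_i = b_i / cosα_i.
Slice 1: Δl = 2.4/cos0.7° = 2.400 m; N'_1 = 53·cos0.7° = 53.0; c'Δl = 35.28; W sinα = 0.6
Slice 2: Δl = 1.7/cos11.9° = 1.737 m; N'_2 = 92·cos11.9° = 90.0; c'Δl = 25.54; W sinα = 19.0
Slice 3: Δl = 1.7/cos21.4° = 1.826 m; N'_3 = 128·cos21.4° = 119.2; c'Δl = 26.84; W sinα = 46.7
Slice 4: Δl = 2.7/cos34.9° = 3.292 m; N'_4 = 179·cos34.9° = 146.8; c'Δl = 48.39; W sinα = 102.4
Slice 5: Δl = 2.0/cos52.4° = 3.278 m; N'_5 = 54·cos52.4° = 32.9; c'Δl = 48.19; W sinα = 42.8
Σc'Δl = 184.2 kN/m; ΣN' = 441.9 kN/m; ΣW sinα = 211.5 kN/m
Resisting = 184.2 + 441.9·tan28.9° = 184.2 + 244.0 = 428.2 kN/m
FS = 428.2 / 211.5 = 2.024

FS = 2.02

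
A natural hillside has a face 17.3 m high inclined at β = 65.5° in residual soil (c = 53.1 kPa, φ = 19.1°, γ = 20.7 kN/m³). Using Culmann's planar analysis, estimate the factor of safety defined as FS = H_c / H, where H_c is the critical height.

FS = 1.64

H_c = (4c/γ) · sinβ cosφ / [1 − cos(β − φ)]
    = (4·53.1/20.7) · sin65.5°·cos19.1° / [1 − cos46.4°]
    = 10.261 · 0.8599 / 0.3104 = 28.43 m
FS = H_c / H = 28.43 / 17.3 = 1.643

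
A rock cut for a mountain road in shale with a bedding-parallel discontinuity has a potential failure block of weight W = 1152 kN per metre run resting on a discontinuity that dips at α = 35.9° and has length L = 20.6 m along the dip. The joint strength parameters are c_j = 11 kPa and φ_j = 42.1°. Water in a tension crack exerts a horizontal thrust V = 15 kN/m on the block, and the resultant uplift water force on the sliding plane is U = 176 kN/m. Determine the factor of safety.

FS = 1.31

Resolving the block weight along and normal to the plane and applying the Mohr–Coulomb strength on the joint:
N' = W cosα − U − V sinα = 1152·cos35.9° − 176 − 15·sin35.9° = 748.4 kN/m
Driving force T = W sinα + V cosα = 1152·sin35.9° + 15·cos35.9° = 687.7 kN/m
Resisting force R = c_j·L + N'·tanφ_j = 11·20.6 + 748.4·tan42.1° = 226.6 + 676.2 = 902.8 kN/m
FS = R / T = 902.8 / 687.7 = 1.313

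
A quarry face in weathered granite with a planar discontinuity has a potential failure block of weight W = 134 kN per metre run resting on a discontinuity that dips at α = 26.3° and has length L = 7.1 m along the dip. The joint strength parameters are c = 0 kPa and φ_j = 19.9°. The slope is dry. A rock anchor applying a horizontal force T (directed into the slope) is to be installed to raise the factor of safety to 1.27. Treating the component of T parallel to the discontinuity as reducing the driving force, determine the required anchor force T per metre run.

T = 25 kN/m

Resolving forces along and normal to the sliding plane, with the horizontal anchor force T adding T·sinα to the effective normal force and T·cosα acting up the plane against the driving force:
FS = [cL + (W cosα + T sinα) tanφ_j] / [W sinα − T cosα]
Without the anchor: N' = 120.1 kN/m, driving T_d = 59.4 kN/m, resisting R = 0·7.1 + 120.1·tan19.9° = 43.5 kN/m, FS = 0.73.
Setting FS = 1.27 and solving for T:
1.27·(59.4 − T cos26.3°) = 43.5 + T sin26.3°·tan19.9°
T·(sin26.3°·tan19.9° + 1.27·cos26.3°) = 1.27·59.4 − 43.5
T·(0.4431·0.3620 + 1.27·0.8965) = 75.4 − 43.5 = 31.9
T·1.2989 = 31.9
T = 24.6 kN/m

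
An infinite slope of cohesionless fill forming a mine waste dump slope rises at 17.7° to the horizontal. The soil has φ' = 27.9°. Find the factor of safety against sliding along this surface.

For a dry cohesionless infinite slope the factor of safety is FS = tanφ' / tanβ.
FS = tan27.9° / tan17.7° = 0.5295 / 0.3191 = 1.659

FS = 1.66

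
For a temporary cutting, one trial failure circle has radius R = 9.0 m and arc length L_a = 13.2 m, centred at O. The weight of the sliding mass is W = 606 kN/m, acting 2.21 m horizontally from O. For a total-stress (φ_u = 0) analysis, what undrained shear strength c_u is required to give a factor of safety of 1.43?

c_u = 16.1 kPa

FS = c_u·L_a·R / (W·d), so c_u = FS·W·d / (L_a·R).
c_u = 1.43·606·2.21 / (13.20·9.0) = 1915.1 / 118.80 = 16.12 kPa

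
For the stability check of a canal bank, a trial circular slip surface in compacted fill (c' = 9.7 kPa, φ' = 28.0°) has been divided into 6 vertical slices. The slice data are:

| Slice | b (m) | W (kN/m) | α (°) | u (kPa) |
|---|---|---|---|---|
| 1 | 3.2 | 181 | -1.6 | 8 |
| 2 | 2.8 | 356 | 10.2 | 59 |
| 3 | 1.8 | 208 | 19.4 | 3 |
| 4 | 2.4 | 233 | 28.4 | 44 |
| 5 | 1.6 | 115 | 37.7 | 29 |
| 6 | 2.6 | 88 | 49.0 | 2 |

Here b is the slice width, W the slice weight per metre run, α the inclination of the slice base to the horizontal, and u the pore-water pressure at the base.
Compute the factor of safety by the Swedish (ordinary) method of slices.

Ordinary method of slices: FS = Σ[c'·Δl_i + (W_i cosα_i − u_i·Δl_i)·tanφ'] / Σ W_i sinα_i, with Δl_i = b_i / cosα_i.
Slice 1: Δl = 3.2/cos(-1.6°) = 3.201 m; N'_1 = 181·cos(-1.6°) − 8·3.201 = 155.3; c'Δl = 31.05; W sinα = -5.1
Slice 2: Δl = 2.8/cos10.2° = 2.845 m; N'_2 = 356·cos10.2° − 59·2.845 = 182.5; c'Δl = 27.60; W sinα = 63.0
Slice 3: Δl = 1.8/cos19.4° = 1.908 m; N'_3 = 208·cos19.4° − 3·1.908 = 190.5; c'Δl = 18.51; W sinα = 69.1
Slice 4: Δl = 2.4/cos28.4° = 2.728 m; N'_4 = 233·cos28.4° − 44·2.728 = 84.9; c'Δl = 26.47; W sinα = 110.8
Slice 5: Δl = 1.6/cos37.7° = 2.022 m; N'_5 = 115·cos37.7° − 29·2.022 = 32.3; c'Δl = 19.62; W sinα = 70.3
Slice 6: Δl = 2.6/cos49.0° = 3.963 m; N'_6 = 88·cos49.0° − 2·3.963 = 49.8; c'Δl = 38.44; W sinα = 66.4
Σc'Δl = 161.7 kN/m; ΣN' = 695.4 kN/m; ΣW sinα = 374.6 kN/m
Resisting = 161.7 + 695.4·tan28.0° = 161.7 + 369.7 = 531.4 kN/m
FS = 531.4 / 374.6 = 1.418

FS = 1.42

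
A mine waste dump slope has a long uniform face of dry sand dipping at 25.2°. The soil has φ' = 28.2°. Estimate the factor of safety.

For a dry cohesionless infinite slope the factor of safety is FS = tanφ' / tanβ.
FS = tan28.2° / tan25.2° = 0.5362 / 0.4706 = 1.139

FS = 1.14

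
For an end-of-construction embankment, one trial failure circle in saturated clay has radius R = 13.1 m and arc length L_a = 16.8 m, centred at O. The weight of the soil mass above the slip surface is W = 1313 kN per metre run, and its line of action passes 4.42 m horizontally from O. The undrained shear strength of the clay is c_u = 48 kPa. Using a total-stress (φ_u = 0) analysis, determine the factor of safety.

Taking moments about the centre O, the resisting moment is provided by the undrained shear strength acting along the arc:
M_R = c_u·L_a·R = 48·16.80·13.1 = 10563.8 kN·m/m
M_D = W·d = 1313·4.42 = 5803.5 kN·m/m
FS = M_R / M_D = 10563.8 / 5803.5 = 1.820

FS = 1.82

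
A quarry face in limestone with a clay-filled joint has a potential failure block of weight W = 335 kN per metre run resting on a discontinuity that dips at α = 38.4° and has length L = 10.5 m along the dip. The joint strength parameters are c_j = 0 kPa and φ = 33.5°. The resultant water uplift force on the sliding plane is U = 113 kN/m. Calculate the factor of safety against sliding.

FS = 0.48

Resolving the block weight along and normal to the plane and applying the Mohr–Coulomb strength on the joint:
N' = W cosα − U = 335·cos38.4° − 113 = 149.5 kN/m
Driving force T = W sinα = 335·sin38.4° = 208.1 kN/m
Resisting force R = c_j·L + N'·tanφ = 0·10.5 + 149.5·tan33.5° = 0.0 + 99.0 = 99.0 kN/m
FS = R / T = 99.0 / 208.1 = 0.476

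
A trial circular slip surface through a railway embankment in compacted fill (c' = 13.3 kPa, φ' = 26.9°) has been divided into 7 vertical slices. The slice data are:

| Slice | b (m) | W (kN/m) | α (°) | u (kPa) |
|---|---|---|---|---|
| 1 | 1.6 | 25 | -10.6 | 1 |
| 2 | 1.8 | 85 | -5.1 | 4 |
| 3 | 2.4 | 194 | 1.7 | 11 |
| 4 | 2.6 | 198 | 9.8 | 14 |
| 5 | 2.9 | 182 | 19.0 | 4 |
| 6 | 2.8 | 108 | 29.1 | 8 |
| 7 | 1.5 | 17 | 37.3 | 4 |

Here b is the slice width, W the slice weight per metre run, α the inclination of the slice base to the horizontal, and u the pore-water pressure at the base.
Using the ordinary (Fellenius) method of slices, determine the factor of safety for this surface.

FS = 3.72

Ordinary method of slices: FS = Σ[c'·Δl_i + (W_i cosα_i − u_i·Δl_i)·tanφ'] / Σ W_i sinα_i, with Δl_i = b_i / cosα_i.
Slice 1: Δl = 1.6/cos(-10.6°) = 1.628 m; N'_1 = 25·cos(-10.6°) − 1·1.628 = 22.9; c'Δl = 21.65; W sinα = -4.6
Slice 2: Δl = 1.8/cos(-5.1°) = 1.807 m; N'_2 = 85·cos(-5.1°) − 4·1.807 = 77.4; c'Δl = 24.04; W sinα = -7.6
Slice 3: Δl = 2.4/cos1.7° = 2.401 m; N'_3 = 194·cos1.7° − 11·2.401 = 167.5; c'Δl = 31.93; W sinα = 5.8
Slice 4: Δl = 2.6/cos9.8° = 2.639 m; N'_4 = 198·cos9.8° − 14·2.639 = 158.2; c'Δl = 35.09; W sinα = 33.7
Slice 5: Δl = 2.9/cos19.0° = 3.067 m; N'_5 = 182·cos19.0° − 4·3.067 = 159.8; c'Δl = 40.79; W sinα = 59.3
Slice 6: Δl = 2.8/cos29.1° = 3.204 m; N'_6 = 108·cos29.1° − 8·3.204 = 68.7; c'Δl = 42.62; W sinα = 52.5
Slice 7: Δl = 1.5/cos37.3° = 1.886 m; N'_7 = 17·cos37.3° − 4·1.886 = 6.0; c'Δl = 25.08; W sinα = 10.3
Σc'Δl = 221.2 kN/m; ΣN' = 660.6 kN/m; ΣW sinα = 149.4 kN/m
Resisting = 221.2 + 660.6·tan26.9° = 221.2 + 335.1 = 556.3 kN/m
FS = 556.3 / 149.4 = 3.724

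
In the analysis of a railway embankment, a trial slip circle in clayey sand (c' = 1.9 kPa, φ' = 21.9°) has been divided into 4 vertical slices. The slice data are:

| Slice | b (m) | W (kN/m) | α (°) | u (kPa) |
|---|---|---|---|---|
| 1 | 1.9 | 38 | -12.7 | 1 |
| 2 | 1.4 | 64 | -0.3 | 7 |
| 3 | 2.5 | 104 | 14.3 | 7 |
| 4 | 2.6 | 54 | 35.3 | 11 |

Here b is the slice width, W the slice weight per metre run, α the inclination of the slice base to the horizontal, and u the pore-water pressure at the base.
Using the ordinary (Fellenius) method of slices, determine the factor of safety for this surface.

FS = 1.87

Ordinary method of slices: FS = Σ[c'·Δl_i + (W_i cosα_i − u_i·Δl_i)·tanφ'] / Σ W_i sinα_i, with Δl_i = b_i / cosα_i.
Slice 1: Δl = 1.9/cos(-12.7°) = 1.948 m; N'_1 = 38·cos(-12.7°) − 1·1.948 = 35.1; c'Δl = 3.70; W sinα = -8.4
Slice 2: Δl = 1.4/cos(-0.3°) = 1.400 m; N'_2 = 64·cos(-0.3°) − 7·1.400 = 54.2; c'Δl = 2.66; W sinα = -0.3
Slice 3: Δl = 2.5/cos14.3° = 2.580 m; N'_3 = 104·cos14.3° − 7·2.580 = 82.7; c'Δl = 4.90; W sinα = 25.7
Slice 4: Δl = 2.6/cos35.3° = 3.186 m; N'_4 = 54·cos35.3° − 11·3.186 = 9.0; c'Δl = 6.05; W sinα = 31.2
Σc'Δl = 17.3 kN/m; ΣN' = 181.1 kN/m; ΣW sinα = 48.2 kN/m
Resisting = 17.3 + 181.1·tan21.9° = 17.3 + 72.8 = 90.1 kN/m
FS = 90.1 / 48.2 = 1.869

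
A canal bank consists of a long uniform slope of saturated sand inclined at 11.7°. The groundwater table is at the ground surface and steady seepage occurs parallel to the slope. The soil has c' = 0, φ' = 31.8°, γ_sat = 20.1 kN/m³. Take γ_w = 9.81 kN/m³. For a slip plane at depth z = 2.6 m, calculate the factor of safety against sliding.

With seepage parallel to the slope and the water table at the surface, the effective normal stress on the slip plane uses the buoyant unit weight γ' = γ_sat − γ_w while the driving shear stress uses γ_sat:
FS = [c' + γ' z cos²β tanφ'] / [γ_sat z sinβ cosβ]
(For c' = 0 this reduces to FS = (γ'/γ_sat)·tanφ'/tanβ.)
γ' = 20.1 − 9.81 = 10.29 kN/m³
Numerator = 0.0 + 10.29·2.6·cos²11.7°·tan31.8° = 0.0 + 10.29·2.6·0.9589·0.6200 = 15.906 kPa
Denominator = 20.1·2.6·sin11.7°·cos11.7° = 20.1·2.6·0.2028·0.9792 = 10.377 kPa
FS = 15.906 / 10.377 = 1.533

FS = 1.53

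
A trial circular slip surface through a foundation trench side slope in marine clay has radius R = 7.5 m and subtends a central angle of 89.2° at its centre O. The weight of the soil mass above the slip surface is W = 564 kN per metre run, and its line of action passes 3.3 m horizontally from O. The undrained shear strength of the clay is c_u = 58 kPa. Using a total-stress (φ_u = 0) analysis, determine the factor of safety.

Taking moments about the centre O, the resisting moment is provided by the undrained shear strength acting along the arc:
Arc length L_a = R·θ = 7.5·(89.2°·π/180) = 7.5·1.5568 = 11.68 m
M_R = c_u·L_a·R = 58·11.68·7.5 = 5079.2 kN·m/m
M_D = W·d = 564·3.3 = 1861.2 kN·m/m
FS = M_R / M_D = 5079.2 / 1861.2 = 2.729

FS = 2.73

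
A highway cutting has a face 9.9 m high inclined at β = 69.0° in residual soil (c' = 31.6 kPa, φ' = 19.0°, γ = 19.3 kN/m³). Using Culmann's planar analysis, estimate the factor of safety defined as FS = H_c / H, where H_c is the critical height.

H_c = (4c'/γ) · sinβ cosφ' / [1 − cos(β − φ')]
    = (4·31.6/19.3) · sin69.0°·cos19.0° / [1 − cos50.0°]
    = 6.549 · 0.8827 / 0.3572 = 16.18 m
FS = H_c / H = 16.18 / 9.9 = 1.635

FS = 1.63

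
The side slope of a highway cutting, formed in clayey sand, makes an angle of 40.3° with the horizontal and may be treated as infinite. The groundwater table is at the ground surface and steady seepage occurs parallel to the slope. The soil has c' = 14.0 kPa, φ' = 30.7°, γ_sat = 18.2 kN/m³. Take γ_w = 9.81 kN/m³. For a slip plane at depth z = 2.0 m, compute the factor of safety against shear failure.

FS = 1.10

With seepage parallel to the slope and the water table at the surface, the effective normal stress on the slip plane uses the buoyant unit weight γ' = γ_sat − γ_w while the driving shear stress uses γ_sat:
FS = [c' + γ' z cos²β tanφ'] / [γ_sat z sinβ cosβ]
γ' = 18.2 − 9.81 = 8.39 kN/m³
Numerator = 14.0 + 8.39·2.0·cos²40.3°·tan30.7° = 14.0 + 8.39·2.0·0.5817·0.5938 = 19.795 kPa
Denominator = 18.2·2.0·sin40.3°·cos40.3° = 18.2·2.0·0.6468·0.7627 = 17.956 kPa
FS = 19.795 / 17.956 = 1.102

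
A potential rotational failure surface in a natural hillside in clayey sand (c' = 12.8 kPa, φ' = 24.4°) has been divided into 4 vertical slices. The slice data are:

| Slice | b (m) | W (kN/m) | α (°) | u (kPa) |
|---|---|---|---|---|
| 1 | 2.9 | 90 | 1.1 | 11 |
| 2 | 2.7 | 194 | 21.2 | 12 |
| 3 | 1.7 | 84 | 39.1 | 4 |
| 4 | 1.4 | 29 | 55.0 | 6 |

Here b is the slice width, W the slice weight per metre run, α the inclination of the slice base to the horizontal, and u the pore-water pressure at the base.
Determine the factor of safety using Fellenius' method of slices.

Ordinary method of slices: FS = Σ[c'·Δl_i + (W_i cosα_i − u_i·Δl_i)·tanφ'] / Σ W_i sinα_i, with Δl_i = b_i / cosα_i.
Slice 1: Δl = 2.9/cos1.1° = 2.901 m; N'_1 = 90·cos1.1° − 11·2.901 = 58.1; c'Δl = 37.13; W sinα = 1.7
Slice 2: Δl = 2.7/cos21.2° = 2.896 m; N'_2 = 194·cos21.2° − 12·2.896 = 146.1; c'Δl = 37.07; W sinα = 70.2
Slice 3: Δl = 1.7/cos39.1° = 2.191 m; N'_3 = 84·cos39.1° − 4·2.191 = 56.4; c'Δl = 28.04; W sinα = 53.0
Slice 4: Δl = 1.4/cos55.0° = 2.441 m; N'_4 = 29·cos55.0° − 6·2.441 = 2.0; c'Δl = 31.24; W sinα = 23.8
Σc'Δl = 133.5 kN/m; ΣN' = 262.6 kN/m; ΣW sinα = 148.6 kN/m
Resisting = 133.5 + 262.6·tan24.4° = 133.5 + 119.1 = 252.6 kN/m
FS = 252.6 / 148.6 = 1.700

FS = 1.70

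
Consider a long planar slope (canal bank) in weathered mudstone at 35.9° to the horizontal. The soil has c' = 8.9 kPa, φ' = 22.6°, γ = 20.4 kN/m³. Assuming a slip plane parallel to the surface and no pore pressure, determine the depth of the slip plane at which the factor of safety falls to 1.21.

Setting FS = 1.21 in FS = [c' + γz cos²β tanφ'] / [γz sinβ cosβ] and solving for z:
z = c' / [γ cosβ (FS·sinβ − cosβ·tanφ')]
  = 8.9 / [20.4·cos35.9°·(1.21·sin35.9° − cos35.9°·tan22.6°)]
  = 8.9 / [20.4·0.8100·(1.21·0.5864 − 0.8100·0.4163)]
  = 8.9 / 6.1526 = 1.447 m

z = 1.45 m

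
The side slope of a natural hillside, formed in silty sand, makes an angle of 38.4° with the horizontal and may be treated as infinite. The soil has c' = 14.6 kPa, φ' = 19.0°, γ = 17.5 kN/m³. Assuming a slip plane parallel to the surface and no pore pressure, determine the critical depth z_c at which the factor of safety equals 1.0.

Setting FS = 1.00 in FS = [c' + γz cos²β tanφ'] / [γz sinβ cosβ] and solving for z:
z = c' / [γ cosβ (FS·sinβ − cosβ·tanφ')]
  = 14.6 / [17.5·cos38.4°·(1.00·sin38.4° − cos38.4°·tan19.0°)]
  = 14.6 / [17.5·0.7837·(1.00·0.6211 − 0.7837·0.3443)]
  = 14.6 / 4.8180 = 3.030 m

z_c = 3.03 m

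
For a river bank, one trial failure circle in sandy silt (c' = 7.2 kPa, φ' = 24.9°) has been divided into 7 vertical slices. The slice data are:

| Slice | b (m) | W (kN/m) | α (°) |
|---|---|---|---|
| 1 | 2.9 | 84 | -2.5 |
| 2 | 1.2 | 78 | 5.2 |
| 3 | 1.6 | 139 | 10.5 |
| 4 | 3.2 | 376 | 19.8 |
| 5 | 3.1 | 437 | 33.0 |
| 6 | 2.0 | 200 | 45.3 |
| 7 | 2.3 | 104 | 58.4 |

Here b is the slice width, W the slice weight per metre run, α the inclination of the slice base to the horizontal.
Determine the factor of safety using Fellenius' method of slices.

Ordinary method of slices: FS = Σ[c'·Δl_i + (W_i cosα_i)·tanφ'] / Σ W_i sinα_i, with Δl_i = b_i / cosα_i.
Slice 1: Δl = 2.9/cos(-2.5°) = 2.903 m; N'_1 = 84·cos(-2.5°) = 83.9; c'Δl = 20.90; W sinα = -3.7
Slice 2: Δl = 1.2/cos5.2° = 1.205 m; N'_2 = 78·cos5.2° = 77.7; c'Δl = 8.68; W sinα = 7.1
Slice 3: Δl = 1.6/cos10.5° = 1.627 m; N'_3 = 139·cos10.5° = 136.7; c'Δl = 11.72; W sinα = 25.3
Slice 4: Δl = 3.2/cos19.8° = 3.401 m; N'_4 = 376·cos19.8° = 353.8; c'Δl = 24.49; W sinα = 127.4
Slice 5: Δl = 3.1/cos33.0° = 3.696 m; N'_5 = 437·cos33.0° = 366.5; c'Δl = 26.61; W sinα = 238.0
Slice 6: Δl = 2.0/cos45.3° = 2.843 m; N'_6 = 200·cos45.3° = 140.7; c'Δl = 20.47; W sinα = 142.2
Slice 7: Δl = 2.3/cos58.4° = 4.389 m; N'_7 = 104·cos58.4° = 54.5; c'Δl = 31.60; W sinα = 88.6
Σc'Δl = 144.5 kN/m; ΣN' = 1213.7 kN/m; ΣW sinα = 624.8 kN/m
Resisting = 144.5 + 1213.7·tan24.9° = 144.5 + 563.4 = 707.9 kN/m
FS = 707.9 / 624.8 = 1.133

FS = 1.13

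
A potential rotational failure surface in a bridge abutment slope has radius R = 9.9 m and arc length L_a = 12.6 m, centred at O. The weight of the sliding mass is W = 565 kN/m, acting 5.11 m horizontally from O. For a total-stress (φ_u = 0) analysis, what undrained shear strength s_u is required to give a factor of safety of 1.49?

FS = s_u·L_a·R / (W·d), so s_u = FS·W·d / (L_a·R).
s_u = 1.49·565·5.11 / (12.60·9.9) = 4301.9 / 124.74 = 34.49 kPa

s_u = 34.5 kPa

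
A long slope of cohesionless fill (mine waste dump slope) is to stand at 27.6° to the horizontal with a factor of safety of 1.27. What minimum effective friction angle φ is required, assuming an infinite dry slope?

FS = tanφ/tanβ ⇒ tanφ = FS · tanβ = 1.27 · tan27.6° = 0.6639
φ = arctan(0.6639) = 33.58°

φ = 33.6°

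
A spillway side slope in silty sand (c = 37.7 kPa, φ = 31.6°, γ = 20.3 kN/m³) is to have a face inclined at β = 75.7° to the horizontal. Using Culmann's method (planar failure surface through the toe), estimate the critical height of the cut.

Culmann's analysis gives the critical failure plane at α_cr = (β + φ)/2 = (75.7 + 31.6)/2 = 53.7°, and the critical height
H_c = (4c/γ) · sinβ cosφ / [1 − cos(β − φ)]
    = (4·37.7/20.3) · sin75.7°·cos31.6° / [1 − cos(44.1°)]
    = 7.429 · 0.9690·0.8517 / [1 − 0.7181]
    = 7.429 · 0.8253 / 0.2819
    = 21.75 m

H_c = 21.75 m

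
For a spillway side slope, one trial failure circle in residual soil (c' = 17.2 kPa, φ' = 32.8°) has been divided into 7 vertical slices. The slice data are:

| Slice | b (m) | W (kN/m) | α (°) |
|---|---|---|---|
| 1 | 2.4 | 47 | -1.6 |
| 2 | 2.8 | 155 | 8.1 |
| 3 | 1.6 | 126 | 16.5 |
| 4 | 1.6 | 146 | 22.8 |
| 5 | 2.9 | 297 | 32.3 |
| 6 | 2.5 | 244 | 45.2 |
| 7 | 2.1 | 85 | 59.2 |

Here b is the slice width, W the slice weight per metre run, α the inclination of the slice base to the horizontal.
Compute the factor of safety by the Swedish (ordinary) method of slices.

Ordinary method of slices: FS = Σ[c'·Δl_i + (W_i cosα_i)·tanφ'] / Σ W_i sinα_i, with Δl_i = b_i / cosα_i.
Slice 1: Δl = 2.4/cos(-1.6°) = 2.401 m; N'_1 = 47·cos(-1.6°) = 47.0; c'Δl = 41.30; W sinα = -1.3
Slice 2: Δl = 2.8/cos8.1° = 2.828 m; N'_2 = 155·cos8.1° = 153.5; c'Δl = 48.65; W sinα = 21.8
Slice 3: Δl = 1.6/cos16.5° = 1.669 m; N'_3 = 126·cos16.5° = 120.8; c'Δl = 28.70; W sinα = 35.8
Slice 4: Δl = 1.6/cos22.8° = 1.736 m; N'_4 = 146·cos22.8° = 134.6; c'Δl = 29.85; W sinα = 56.6
Slice 5: Δl = 2.9/cos32.3° = 3.431 m; N'_5 = 297·cos32.3° = 251.0; c'Δl = 59.01; W sinα = 158.7
Slice 6: Δl = 2.5/cos45.2° = 3.548 m; N'_6 = 244·cos45.2° = 171.9; c'Δl = 61.02; W sinα = 173.1
Slice 7: Δl = 2.1/cos59.2° = 4.101 m; N'_7 = 85·cos59.2° = 43.5; c'Δl = 70.54; W sinα = 73.0
Σc'Δl = 339.1 kN/m; ΣN' = 922.3 kN/m; ΣW sinα = 517.7 kN/m
Resisting = 339.1 + 922.3·tan32.8° = 339.1 + 594.4 = 933.5 kN/m
FS = 933.5 / 517.7 = 1.803

FS = 1.80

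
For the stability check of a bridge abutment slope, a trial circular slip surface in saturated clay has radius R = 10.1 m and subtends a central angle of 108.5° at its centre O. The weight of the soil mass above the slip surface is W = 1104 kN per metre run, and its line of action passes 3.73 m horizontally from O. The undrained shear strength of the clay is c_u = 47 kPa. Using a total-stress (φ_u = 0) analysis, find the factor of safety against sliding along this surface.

Taking moments about the centre O, the resisting moment is provided by the undrained shear strength acting along the arc:
Arc length L_a = R·θ = 10.1·(108.5°·π/180) = 10.1·1.8937 = 19.13 m
M_R = c_u·L_a·R = 47·19.13·10.1 = 9079.2 kN·m/m
M_D = W·d = 1104·3.73 = 4117.9 kN·m/m
FS = M_R / M_D = 9079.2 / 4117.9 = 2.205

FS = 2.20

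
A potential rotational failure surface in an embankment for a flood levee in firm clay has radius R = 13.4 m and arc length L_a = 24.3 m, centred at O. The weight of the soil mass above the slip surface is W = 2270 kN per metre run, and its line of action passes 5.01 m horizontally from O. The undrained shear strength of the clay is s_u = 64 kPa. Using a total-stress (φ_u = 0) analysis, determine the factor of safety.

FS = 1.83

Taking moments about the centre O, the resisting moment is provided by the undrained shear strength acting along the arc:
M_R = s_u·L_a·R = 64·24.30·13.4 = 20839.7 kN·m/m
M_D = W·d = 2270·5.01 = 11372.7 kN·m/m
FS = M_R / M_D = 20839.7 / 11372.7 = 1.832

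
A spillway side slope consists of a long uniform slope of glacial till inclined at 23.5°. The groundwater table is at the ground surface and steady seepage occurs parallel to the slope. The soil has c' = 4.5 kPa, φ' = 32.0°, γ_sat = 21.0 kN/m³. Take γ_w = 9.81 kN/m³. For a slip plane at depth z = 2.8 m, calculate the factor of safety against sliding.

FS = 0.98

With seepage parallel to the slope and the water table at the surface, the effective normal stress on the slip plane uses the buoyant unit weight γ' = γ_sat − γ_w while the driving shear stress uses γ_sat:
FS = [c' + γ' z cos²β tanφ'] / [γ_sat z sinβ cosβ]
γ' = 21.0 − 9.81 = 11.19 kN/m³
Numerator = 4.5 + 11.19·2.8·cos²23.5°·tan32.0° = 4.5 + 11.19·2.8·0.8410·0.6249 = 20.965 kPa
Denominator = 21.0·2.8·sin23.5°·cos23.5° = 21.0·2.8·0.3987·0.9171 = 21.502 kPa
FS = 20.965 / 21.502 = 0.975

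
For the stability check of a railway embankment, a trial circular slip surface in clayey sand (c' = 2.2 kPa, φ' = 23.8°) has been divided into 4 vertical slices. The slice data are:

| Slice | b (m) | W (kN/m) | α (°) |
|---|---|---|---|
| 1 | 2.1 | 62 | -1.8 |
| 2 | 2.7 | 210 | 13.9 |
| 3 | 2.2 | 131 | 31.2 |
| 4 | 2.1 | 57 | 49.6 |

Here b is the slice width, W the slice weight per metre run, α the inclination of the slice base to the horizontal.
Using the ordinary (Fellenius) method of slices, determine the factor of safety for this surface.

FS = 1.29

Ordinary method of slices: FS = Σ[c'·Δl_i + (W_i cosα_i)·tanφ'] / Σ W_i sinα_i, with Δl_i = b_i / cosα_i.
Slice 1: Δl = 2.1/cos(-1.8°) = 2.101 m; N'_1 = 62·cos(-1.8°) = 62.0; c'Δl = 4.62; W sinα = -1.9
Slice 2: Δl = 2.7/cos13.9° = 2.781 m; N'_2 = 210·cos13.9° = 203.9; c'Δl = 6.12; W sinα = 50.4
Slice 3: Δl = 2.2/cos31.2° = 2.572 m; N'_3 = 131·cos31.2° = 112.1; c'Δl = 5.66; W sinα = 67.9
Slice 4: Δl = 2.1/cos49.6° = 3.240 m; N'_4 = 57·cos49.6° = 36.9; c'Δl = 7.13; W sinα = 43.4
Σc'Δl = 23.5 kN/m; ΣN' = 414.8 kN/m; ΣW sinα = 159.8 kN/m
Resisting = 23.5 + 414.8·tan23.8° = 23.5 + 183.0 = 206.5 kN/m
FS = 206.5 / 159.8 = 1.292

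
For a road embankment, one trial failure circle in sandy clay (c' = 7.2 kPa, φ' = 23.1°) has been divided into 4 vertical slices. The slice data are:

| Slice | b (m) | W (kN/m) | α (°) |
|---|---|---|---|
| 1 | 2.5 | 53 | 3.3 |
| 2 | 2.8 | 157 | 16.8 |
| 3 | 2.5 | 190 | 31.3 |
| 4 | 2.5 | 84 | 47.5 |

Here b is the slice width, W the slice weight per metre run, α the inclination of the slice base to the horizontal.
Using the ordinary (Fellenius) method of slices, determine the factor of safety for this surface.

FS = 1.28

Ordinary method of slices: FS = Σ[c'·Δl_i + (W_i cosα_i)·tanφ'] / Σ W_i sinα_i, with Δl_i = b_i / cosα_i.
Slice 1: Δl = 2.5/cos3.3° = 2.504 m; N'_1 = 53·cos3.3° = 52.9; c'Δl = 18.03; W sinα = 3.1
Slice 2: Δl = 2.8/cos16.8° = 2.925 m; N'_2 = 157·cos16.8° = 150.3; c'Δl = 21.06; W sinα = 45.4
Slice 3: Δl = 2.5/cos31.3° = 2.926 m; N'_3 = 190·cos31.3° = 162.3; c'Δl = 21.07; W sinα = 98.7
Slice 4: Δl = 2.5/cos47.5° = 3.700 m; N'_4 = 84·cos47.5° = 56.7; c'Δl = 26.64; W sinα = 61.9
Σc'Δl = 86.8 kN/m; ΣN' = 422.3 kN/m; ΣW sinα = 209.1 kN/m
Resisting = 86.8 + 422.3·tan23.1° = 86.8 + 180.1 = 266.9 kN/m
FS = 266.9 / 209.1 = 1.277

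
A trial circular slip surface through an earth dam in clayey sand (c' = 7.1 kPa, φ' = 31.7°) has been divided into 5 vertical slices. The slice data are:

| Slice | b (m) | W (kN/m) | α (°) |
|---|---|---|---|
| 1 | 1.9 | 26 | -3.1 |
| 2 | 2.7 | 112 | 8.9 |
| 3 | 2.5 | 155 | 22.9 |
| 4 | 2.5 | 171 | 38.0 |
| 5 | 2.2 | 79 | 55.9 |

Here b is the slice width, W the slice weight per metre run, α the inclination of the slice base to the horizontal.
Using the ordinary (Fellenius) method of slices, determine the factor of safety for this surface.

FS = 1.56

Ordinary method of slices: FS = Σ[c'·Δl_i + (W_i cosα_i)·tanφ'] / Σ W_i sinα_i, with Δl_i = b_i / cosα_i.
Slice 1: Δl = 1.9/cos(-3.1°) = 1.903 m; N'_1 = 26·cos(-3.1°) = 26.0; c'Δl = 13.51; W sinα = -1.4
Slice 2: Δl = 2.7/cos8.9° = 2.733 m; N'_2 = 112·cos8.9° = 110.7; c'Δl = 19.40; W sinα = 17.3
Slice 3: Δl = 2.5/cos22.9° = 2.714 m; N'_3 = 155·cos22.9° = 142.8; c'Δl = 19.27; W sinα = 60.3
Slice 4: Δl = 2.5/cos38.0° = 3.173 m; N'_4 = 171·cos38.0° = 134.7; c'Δl = 22.53; W sinα = 105.3
Slice 5: Δl = 2.2/cos55.9° = 3.924 m; N'_5 = 79·cos55.9° = 44.3; c'Δl = 27.86; W sinα = 65.4
Σc'Δl = 102.6 kN/m; ΣN' = 458.4 kN/m; ΣW sinα = 246.9 kN/m
Resisting = 102.6 + 458.4·tan31.7° = 102.6 + 283.1 = 385.7 kN/m
FS = 385.7 / 246.9 = 1.562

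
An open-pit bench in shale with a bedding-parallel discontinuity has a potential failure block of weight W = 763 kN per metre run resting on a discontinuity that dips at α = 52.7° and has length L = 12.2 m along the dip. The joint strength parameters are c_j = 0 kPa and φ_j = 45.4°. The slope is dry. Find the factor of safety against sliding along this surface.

Resolving the block weight along and normal to the plane and applying the Mohr–Coulomb strength on the joint:
N' = W cosα = 763·cos52.7° = 462.4 kN/m
Driving force T = W sinα = 763·sin52.7° = 606.9 kN/m
Resisting force R = c_j·L + N'·tanφ_j = 0·12.2 + 462.4·tan45.4° = 0.0 + 468.9 = 468.9 kN/m
FS = R / T = 468.9 / 606.9 = 0.773

FS = 0.77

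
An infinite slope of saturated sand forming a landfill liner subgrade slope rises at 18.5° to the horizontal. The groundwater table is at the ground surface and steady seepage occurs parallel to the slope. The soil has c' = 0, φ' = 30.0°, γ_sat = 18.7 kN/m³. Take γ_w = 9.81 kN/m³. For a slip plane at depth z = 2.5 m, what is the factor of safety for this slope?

With seepage parallel to the slope and the water table at the surface, the effective normal stress on the slip plane uses the buoyant unit weight γ' = γ_sat − γ_w while the driving shear stress uses γ_sat:
FS = [c' + γ' z cos²β tanφ'] / [γ_sat z sinβ cosβ]
(For c' = 0 this reduces to FS = (γ'/γ_sat)·tanφ'/tanβ.)
γ' = 18.7 − 9.81 = 8.89 kN/m³
Numerator = 0.0 + 8.89·2.5·cos²18.5°·tan30.0° = 0.0 + 8.89·2.5·0.8993·0.5774 = 11.540 kPa
Denominator = 18.7·2.5·sin18.5°·cos18.5° = 18.7·2.5·0.3173·0.9483 = 14.067 kPa
FS = 11.540 / 14.067 = 0.820

FS = 0.82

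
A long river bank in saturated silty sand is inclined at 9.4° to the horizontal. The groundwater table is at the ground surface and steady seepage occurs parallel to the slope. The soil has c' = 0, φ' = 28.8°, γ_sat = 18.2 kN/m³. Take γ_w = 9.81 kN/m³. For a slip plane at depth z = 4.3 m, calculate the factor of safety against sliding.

FS = 1.53

With seepage parallel to the slope and the water table at the surface, the effective normal stress on the slip plane uses the buoyant unit weight γ' = γ_sat − γ_w while the driving shear stress uses γ_sat:
FS = [c' + γ' z cos²β tanφ'] / [γ_sat z sinβ cosβ]
(For c' = 0 this reduces to FS = (γ'/γ_sat)·tanφ'/tanβ.)
γ' = 18.2 − 9.81 = 8.39 kN/m³
Numerator = 0.0 + 8.39·4.3·cos²9.4°·tan28.8° = 0.0 + 8.39·4.3·0.9733·0.5498 = 19.304 kPa
Denominator = 18.2·4.3·sin9.4°·cos9.4° = 18.2·4.3·0.1633·0.9866 = 12.610 kPa
FS = 19.304 / 12.610 = 1.531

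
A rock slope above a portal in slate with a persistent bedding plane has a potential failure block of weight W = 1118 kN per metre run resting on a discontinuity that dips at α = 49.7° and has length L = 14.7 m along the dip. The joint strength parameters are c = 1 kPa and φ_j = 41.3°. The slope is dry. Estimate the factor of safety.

FS = 0.76

Resolving the block weight along and normal to the plane and applying the Mohr–Coulomb strength on the joint:
N' = W cosα = 1118·cos49.7° = 723.1 kN/m
Driving force T = W sinα = 1118·sin49.7° = 852.7 kN/m
Resisting force R = c·L + N'·tanφ_j = 1·14.7 + 723.1·tan41.3° = 14.7 + 635.3 = 650.0 kN/m
FS = R / T = 650.0 / 852.7 = 0.762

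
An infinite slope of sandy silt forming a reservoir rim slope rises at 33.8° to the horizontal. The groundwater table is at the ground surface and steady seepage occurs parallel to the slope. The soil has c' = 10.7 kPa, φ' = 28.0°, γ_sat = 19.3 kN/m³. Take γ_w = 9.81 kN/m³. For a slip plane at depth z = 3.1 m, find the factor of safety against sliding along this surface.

FS = 0.78

With seepage parallel to the slope and the water table at the surface, the effective normal stress on the slip plane uses the buoyant unit weight γ' = γ_sat − γ_w while the driving shear stress uses γ_sat:
FS = [c' + γ' z cos²β tanφ'] / [γ_sat z sinβ cosβ]
γ' = 19.3 − 9.81 = 9.49 kN/m³
Numerator = 10.7 + 9.49·3.1·cos²33.8°·tan28.0° = 10.7 + 9.49·3.1·0.6905·0.5317 = 21.502 kPa
Denominator = 19.3·3.1·sin33.8°·cos33.8° = 19.3·3.1·0.5563·0.8310 = 27.658 kPa
FS = 21.502 / 27.658 = 0.777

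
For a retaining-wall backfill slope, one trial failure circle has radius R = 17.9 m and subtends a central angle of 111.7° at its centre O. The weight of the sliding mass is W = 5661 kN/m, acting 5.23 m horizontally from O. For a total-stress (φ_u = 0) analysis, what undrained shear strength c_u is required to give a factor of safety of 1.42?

c_u = 67.3 kPa

FS = c_u·L_a·R / (W·d), so c_u = FS·W·d / (L_a·R).
Arc length L_a = R·θ = 17.9·(111.7°·π/180) = 17.9·1.9495 = 34.90 m
c_u = 1.42·5661·5.23 / (34.90·17.9) = 42042.0 / 624.65 = 67.30 kPa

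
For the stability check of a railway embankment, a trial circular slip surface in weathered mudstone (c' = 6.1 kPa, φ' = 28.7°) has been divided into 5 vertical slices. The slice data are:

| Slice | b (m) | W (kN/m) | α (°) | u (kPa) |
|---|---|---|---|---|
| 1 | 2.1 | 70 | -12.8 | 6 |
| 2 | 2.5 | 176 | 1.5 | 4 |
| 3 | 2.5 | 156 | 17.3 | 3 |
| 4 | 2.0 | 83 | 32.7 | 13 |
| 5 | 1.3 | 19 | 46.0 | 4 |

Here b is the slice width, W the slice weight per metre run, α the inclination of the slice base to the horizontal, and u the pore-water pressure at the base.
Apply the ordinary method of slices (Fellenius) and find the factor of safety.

Ordinary method of slices: FS = Σ[c'·Δl_i + (W_i cosα_i − u_i·Δl_i)·tanφ'] / Σ W_i sinα_i, with Δl_i = b_i / cosα_i.
Slice 1: Δl = 2.1/cos(-12.8°) = 2.154 m; N'_1 = 70·cos(-12.8°) − 6·2.154 = 55.3; c'Δl = 13.14; W sinα = -15.5
Slice 2: Δl = 2.5/cos1.5° = 2.501 m; N'_2 = 176·cos1.5° − 4·2.501 = 165.9; c'Δl = 15.26; W sinα = 4.6
Slice 3: Δl = 2.5/cos17.3° = 2.618 m; N'_3 = 156·cos17.3° − 3·2.618 = 141.1; c'Δl = 15.97; W sinα = 46.4
Slice 4: Δl = 2.0/cos32.7° = 2.377 m; N'_4 = 83·cos32.7° − 13·2.377 = 38.9; c'Δl = 14.50; W sinα = 44.8
Slice 5: Δl = 1.3/cos46.0° = 1.871 m; N'_5 = 19·cos46.0° − 4·1.871 = 5.7; c'Δl = 11.42; W sinα = 13.7
Σc'Δl = 70.3 kN/m; ΣN' = 407.0 kN/m; ΣW sinα = 94.0 kN/m
Resisting = 70.3 + 407.0·tan28.7° = 70.3 + 222.8 = 293.1 kN/m
FS = 293.1 / 94.0 = 3.118

FS = 3.12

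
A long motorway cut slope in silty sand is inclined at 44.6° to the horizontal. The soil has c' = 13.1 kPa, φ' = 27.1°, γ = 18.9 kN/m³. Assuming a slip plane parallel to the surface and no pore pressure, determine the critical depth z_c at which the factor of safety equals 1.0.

z_c = 2.88 m

Setting FS = 1.00 in FS = [c' + γz cos²β tanφ'] / [γz sinβ cosβ] and solving for z:
z = c' / [γ cosβ (FS·sinβ − cosβ·tanφ')]
  = 13.1 / [18.9·cos44.6°·(1.00·sin44.6° − cos44.6°·tan27.1°)]
  = 13.1 / [18.9·0.7120·(1.00·0.7022 − 0.7120·0.5117)]
  = 13.1 / 4.5458 = 2.882 m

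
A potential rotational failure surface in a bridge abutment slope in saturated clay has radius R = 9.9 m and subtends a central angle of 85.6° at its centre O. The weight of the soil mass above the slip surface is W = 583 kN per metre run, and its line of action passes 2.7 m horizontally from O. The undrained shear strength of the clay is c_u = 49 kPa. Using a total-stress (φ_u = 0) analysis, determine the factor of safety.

FS = 4.56

Taking moments about the centre O, the resisting moment is provided by the undrained shear strength acting along the arc:
Arc length L_a = R·θ = 9.9·(85.6°·π/180) = 9.9·1.4940 = 14.79 m
M_R = c_u·L_a·R = 49·14.79·9.9 = 7174.9 kN·m/m
M_D = W·d = 583·2.7 = 1574.1 kN·m/m
FS = M_R / M_D = 7174.9 / 1574.1 = 4.558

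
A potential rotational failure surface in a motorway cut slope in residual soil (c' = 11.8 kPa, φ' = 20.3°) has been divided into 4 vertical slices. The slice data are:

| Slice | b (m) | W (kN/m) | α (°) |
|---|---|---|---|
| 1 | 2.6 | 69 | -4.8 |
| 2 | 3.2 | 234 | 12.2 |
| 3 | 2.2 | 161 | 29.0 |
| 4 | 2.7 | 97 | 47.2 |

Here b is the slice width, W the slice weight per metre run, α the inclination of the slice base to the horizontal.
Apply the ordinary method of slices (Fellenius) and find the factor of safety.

Ordinary method of slices: FS = Σ[c'·Δl_i + (W_i cosα_i)·tanφ'] / Σ W_i sinα_i, with Δl_i = b_i / cosα_i.
Slice 1: Δl = 2.6/cos(-4.8°) = 2.609 m; N'_1 = 69·cos(-4.8°) = 68.8; c'Δl = 30.79; W sinα = -5.8
Slice 2: Δl = 3.2/cos12.2° = 3.274 m; N'_2 = 234·cos12.2° = 228.7; c'Δl = 38.63; W sinα = 49.5
Slice 3: Δl = 2.2/cos29.0° = 2.515 m; N'_3 = 161·cos29.0° = 140.8; c'Δl = 29.68; W sinα = 78.1
Slice 4: Δl = 2.7/cos47.2° = 3.974 m; N'_4 = 97·cos47.2° = 65.9; c'Δl = 46.89; W sinα = 71.2
Σc'Δl = 146.0 kN/m; ΣN' = 504.2 kN/m; ΣW sinα = 192.9 kN/m
Resisting = 146.0 + 504.2·tan20.3° = 146.0 + 186.5 = 332.5 kN/m
FS = 332.5 / 192.9 = 1.724

FS = 1.72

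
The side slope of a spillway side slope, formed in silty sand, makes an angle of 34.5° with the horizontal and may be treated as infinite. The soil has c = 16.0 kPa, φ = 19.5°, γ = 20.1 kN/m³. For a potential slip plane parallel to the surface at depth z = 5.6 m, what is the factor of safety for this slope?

FS = 0.82

For an infinite slope with a slip plane parallel to the surface (no pore pressure): FS = [c + γz cos²β tanφ] / [γz sinβ cosβ].
γz = 20.1·5.6 = 112.56 kN/m²
Numerator = 16.0 + 112.56·cos²34.5°·tan19.5° = 16.0 + 112.56·0.6792·0.3541 = 43.072 kPa
Denominator = 112.56·sin34.5°·cos34.5° = 112.56·0.5664·0.8241 = 52.542 kPa
FS = 43.072 / 52.542 = 0.820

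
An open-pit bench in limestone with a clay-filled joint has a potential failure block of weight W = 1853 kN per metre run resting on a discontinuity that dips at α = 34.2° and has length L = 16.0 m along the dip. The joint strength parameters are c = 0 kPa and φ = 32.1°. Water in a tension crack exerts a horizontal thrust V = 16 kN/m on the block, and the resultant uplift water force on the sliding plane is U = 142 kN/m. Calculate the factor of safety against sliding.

Resolving the block weight along and normal to the plane and applying the Mohr–Coulomb strength on the joint:
N' = W cosα − U − V sinα = 1853·cos34.2° − 142 − 16·sin34.2° = 1381.6 kN/m
Driving force T = W sinα + V cosα = 1853·sin34.2° + 16·cos34.2° = 1054.8 kN/m
Resisting force R = c·L + N'·tanφ = 0·16.0 + 1381.6·tan32.1° = 0.0 + 866.7 = 866.7 kN/m
FS = R / T = 866.7 / 1054.8 = 0.822

FS = 0.82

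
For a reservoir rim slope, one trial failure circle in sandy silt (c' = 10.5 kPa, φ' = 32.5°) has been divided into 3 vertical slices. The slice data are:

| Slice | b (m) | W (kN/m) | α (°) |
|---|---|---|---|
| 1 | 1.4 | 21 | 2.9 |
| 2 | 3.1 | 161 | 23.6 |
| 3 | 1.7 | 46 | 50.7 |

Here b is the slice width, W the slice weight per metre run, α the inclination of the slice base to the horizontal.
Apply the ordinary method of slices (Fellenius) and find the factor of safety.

FS = 2.02

Ordinary method of slices: FS = Σ[c'·Δl_i + (W_i cosα_i)·tanφ'] / Σ W_i sinα_i, with Δl_i = b_i / cosα_i.
Slice 1: Δl = 1.4/cos2.9° = 1.402 m; N'_1 = 21·cos2.9° = 21.0; c'Δl = 14.72; W sinα = 1.1
Slice 2: Δl = 3.1/cos23.6° = 3.383 m; N'_2 = 161·cos23.6° = 147.5; c'Δl = 35.52; W sinα = 64.5
Slice 3: Δl = 1.7/cos50.7° = 2.684 m; N'_3 = 46·cos50.7° = 29.1; c'Δl = 28.18; W sinα = 35.6
Σc'Δl = 78.4 kN/m; ΣN' = 197.6 kN/m; ΣW sinα = 101.1 kN/m
Resisting = 78.4 + 197.6·tan32.5° = 78.4 + 125.9 = 204.3 kN/m
FS = 204.3 / 101.1 = 2.021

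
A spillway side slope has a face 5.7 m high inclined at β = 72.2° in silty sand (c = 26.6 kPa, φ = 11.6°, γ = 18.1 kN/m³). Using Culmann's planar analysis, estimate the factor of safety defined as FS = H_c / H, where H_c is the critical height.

H_c = (4c/γ) · sinβ cosφ / [1 − cos(β − φ)]
    = (4·26.6/18.1) · sin72.2°·cos11.6° / [1 − cos60.6°]
    = 5.878 · 0.9327 / 0.5091 = 10.77 m
FS = H_c / H = 10.77 / 5.7 = 1.889

FS = 1.89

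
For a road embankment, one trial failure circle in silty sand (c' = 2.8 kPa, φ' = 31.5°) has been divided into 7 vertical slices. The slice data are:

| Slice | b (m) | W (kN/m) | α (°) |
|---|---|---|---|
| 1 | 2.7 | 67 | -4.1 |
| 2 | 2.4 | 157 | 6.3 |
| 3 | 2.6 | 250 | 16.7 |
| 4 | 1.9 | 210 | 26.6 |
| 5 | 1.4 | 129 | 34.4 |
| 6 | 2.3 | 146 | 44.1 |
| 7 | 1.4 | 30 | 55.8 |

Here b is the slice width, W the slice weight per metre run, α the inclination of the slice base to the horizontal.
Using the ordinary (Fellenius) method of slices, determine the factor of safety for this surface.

FS = 1.55

Ordinary method of slices: FS = Σ[c'·Δl_i + (W_i cosα_i)·tanφ'] / Σ W_i sinα_i, with Δl_i = b_i / cosα_i.
Slice 1: Δl = 2.7/cos(-4.1°) = 2.707 m; N'_1 = 67·cos(-4.1°) = 66.8; c'Δl = 7.58; W sinα = -4.8
Slice 2: Δl = 2.4/cos6.3° = 2.415 m; N'_2 = 157·cos6.3° = 156.1; c'Δl = 6.76; W sinα = 17.2
Slice 3: Δl = 2.6/cos16.7° = 2.714 m; N'_3 = 250·cos16.7° = 239.5; c'Δl = 7.60; W sinα = 71.8
Slice 4: Δl = 1.9/cos26.6° = 2.125 m; N'_4 = 210·cos26.6° = 187.8; c'Δl = 5.95; W sinα = 94.0
Slice 5: Δl = 1.4/cos34.4° = 1.697 m; N'_5 = 129·cos34.4° = 106.4; c'Δl = 4.75; W sinα = 72.9
Slice 6: Δl = 2.3/cos44.1° = 3.203 m; N'_6 = 146·cos44.1° = 104.8; c'Δl = 8.97; W sinα = 101.6
Slice 7: Δl = 1.4/cos55.8° = 2.491 m; N'_7 = 30·cos55.8° = 16.9; c'Δl = 6.97; W sinα = 24.8
Σc'Δl = 48.6 kN/m; ΣN' = 878.3 kN/m; ΣW sinα = 377.6 kN/m
Resisting = 48.6 + 878.3·tan31.5° = 48.6 + 538.2 = 586.8 kN/m
FS = 586.8 / 377.6 = 1.554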